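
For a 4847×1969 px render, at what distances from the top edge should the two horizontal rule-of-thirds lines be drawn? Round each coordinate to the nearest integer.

1969 / 3 = 656.33, so the horizontal lines sit at one and two thirds of 1969.

y = 656 px and y = 1313 px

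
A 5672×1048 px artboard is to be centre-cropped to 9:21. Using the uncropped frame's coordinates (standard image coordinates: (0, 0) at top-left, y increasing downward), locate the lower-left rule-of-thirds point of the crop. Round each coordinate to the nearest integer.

x = 2761 px, y = 699 px

5672/1048 > 9/21, so the 9:21 crop keeps the full height 1048 and trims width to 1048 × 9/21 = 449.14 px.
Left offset = (5672 − 449.14)/2 = 2611.43 px; top offset = 0.
Lower-left is one-third across and two-thirds down within the crop:
x = 2611.43 + 1 × 449.14/3 ≈ 2761; y = 0.00 + 2 × 1048.00/3 ≈ 699.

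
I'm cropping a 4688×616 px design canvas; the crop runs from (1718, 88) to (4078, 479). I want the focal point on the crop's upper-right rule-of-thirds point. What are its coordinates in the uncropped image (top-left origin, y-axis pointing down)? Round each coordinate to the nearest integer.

Crop width = 4078 − 1718 = 2360 px; one third is 786.67 px.
Crop height = 479 − 88 = 391 px; one third is 130.33 px.
The upper-right point is two-thirds across and one-third down within the crop:
x = 1718 + 2 × 786.67 ≈ 3291; y = 88 + 1 × 130.33 ≈ 218.

(3291, 218)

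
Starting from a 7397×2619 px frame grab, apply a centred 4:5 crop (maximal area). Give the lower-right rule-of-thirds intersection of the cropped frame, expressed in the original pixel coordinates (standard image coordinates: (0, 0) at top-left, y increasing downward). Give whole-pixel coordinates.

7397/2619 > 4/5, so the 4:5 crop keeps the full height 2619 and trims width to 2619 × 4/5 = 2095.20 px.
Left offset = (7397 − 2095.20)/2 = 2650.90 px; top offset = 0.
Lower-right is two-thirds across and two-thirds down within the crop:
x = 2650.90 + 2 × 2095.20/3 ≈ 4048; y = 0.00 + 2 × 2619.00/3 ≈ 1746.

x = 4048 px, y = 1746 px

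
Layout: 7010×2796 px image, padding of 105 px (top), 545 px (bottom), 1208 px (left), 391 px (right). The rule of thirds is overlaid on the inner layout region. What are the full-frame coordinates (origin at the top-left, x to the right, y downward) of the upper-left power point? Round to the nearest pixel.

(3012, 820)

Content width = 7010 − 1208 − 391 = 5411 px; content height = 2796 − 105 − 545 = 2146 px.
Upper-left is one-third across and one-third down within the inner layout region.
x = 1208 + 1 × 5411/3 = 1208 + 1803.67 ≈ 3012
y = 105 + 1 × 2146/3 = 105 + 715.33 ≈ 820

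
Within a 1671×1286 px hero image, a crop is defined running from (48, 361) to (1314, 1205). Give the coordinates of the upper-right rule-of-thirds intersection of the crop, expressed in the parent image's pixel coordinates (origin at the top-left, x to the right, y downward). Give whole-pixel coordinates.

x = 892 px, y = 642 px

Crop width = 1314 − 48 = 1266 px; one third is 422.00 px.
Crop height = 1205 − 361 = 844 px; one third is 281.33 px.
The upper-right point is two-thirds across and one-third down within the crop:
x = 48 + 2 × 422.00 ≈ 892; y = 361 + 1 × 281.33 ≈ 642.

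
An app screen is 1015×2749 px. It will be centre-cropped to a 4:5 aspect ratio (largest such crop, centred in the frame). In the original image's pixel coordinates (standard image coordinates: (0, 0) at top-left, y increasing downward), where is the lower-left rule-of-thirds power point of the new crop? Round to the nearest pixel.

x = 338 px, y = 1586 px

1015/2749 < 4/5, so the 4:5 crop keeps the full width 1015 and trims height to 1015 × 5/4 = 1268.75 px.
Top offset = (2749 − 1268.75)/2 = 740.12 px; left offset = 0.
Lower-left is one-third across and two-thirds down within the crop:
x = 0.00 + 1 × 1015.00/3 ≈ 338; y = 740.12 + 2 × 1268.75/3 ≈ 1586.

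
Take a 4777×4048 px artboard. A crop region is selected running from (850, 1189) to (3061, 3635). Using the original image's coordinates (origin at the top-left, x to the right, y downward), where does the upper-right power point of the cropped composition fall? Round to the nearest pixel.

Crop width = 3061 − 850 = 2211 px; one third is 737.00 px.
Crop height = 3635 − 1189 = 2446 px; one third is 815.33 px.
The upper-right point is two-thirds across and one-third down within the crop:
x = 850 + 2 × 737.00 ≈ 2324; y = 1189 + 1 × 815.33 ≈ 2004.

(2324, 2004)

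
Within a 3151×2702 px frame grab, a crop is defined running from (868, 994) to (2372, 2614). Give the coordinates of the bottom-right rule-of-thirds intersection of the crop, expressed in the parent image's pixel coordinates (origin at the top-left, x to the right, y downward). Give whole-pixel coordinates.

Crop width = 2372 − 868 = 1504 px; one third is 501.33 px.
Crop height = 2614 − 994 = 1620 px; one third is 540.00 px.
The bottom-right point is two-thirds across and two-thirds down within the crop:
x = 868 + 2 × 501.33 ≈ 1871; y = 994 + 2 × 540.00 ≈ 2074.

x = 1871 px, y = 2074 px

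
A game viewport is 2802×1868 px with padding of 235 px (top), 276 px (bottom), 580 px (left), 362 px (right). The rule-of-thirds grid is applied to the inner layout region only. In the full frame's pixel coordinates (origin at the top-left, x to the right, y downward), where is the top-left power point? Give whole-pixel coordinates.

(1200, 687)

Content width = 2802 − 580 − 362 = 1860 px; content height = 1868 − 235 − 276 = 1357 px.
Top-left is one-third across and one-third down within the inner layout region.
x = 580 + 1 × 1860/3 = 580 + 620.00 ≈ 1200
y = 235 + 1 × 1357/3 = 235 + 452.33 ≈ 687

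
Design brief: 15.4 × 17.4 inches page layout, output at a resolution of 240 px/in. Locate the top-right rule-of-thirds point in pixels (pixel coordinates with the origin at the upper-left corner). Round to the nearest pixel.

x = 2464 px, y = 1392 px

In pixels the canvas is 15.4 × 240 = 3696 wide and 17.4 × 240 = 4176 tall.
The top-right point is two-thirds across and one-third down:
x = 2 × 3696/3 ≈ 2464; y = 1 × 4176/3 ≈ 1392.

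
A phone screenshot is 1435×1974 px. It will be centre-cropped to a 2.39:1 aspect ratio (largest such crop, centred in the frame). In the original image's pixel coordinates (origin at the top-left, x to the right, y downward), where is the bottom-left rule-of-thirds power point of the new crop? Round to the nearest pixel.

x = 478 px, y = 1087 px

1435/1974 < 2.39/1, so the 2.39:1 crop keeps the full width 1435 and trims height to 1435 × 1/2.39 = 600.42 px.
Top offset = (1974 − 600.42)/2 = 686.79 px; left offset = 0.
Bottom-left is one-third across and two-thirds down within the crop:
x = 0.00 + 1 × 1435.00/3 ≈ 478; y = 686.79 + 2 × 600.42/3 ≈ 1087.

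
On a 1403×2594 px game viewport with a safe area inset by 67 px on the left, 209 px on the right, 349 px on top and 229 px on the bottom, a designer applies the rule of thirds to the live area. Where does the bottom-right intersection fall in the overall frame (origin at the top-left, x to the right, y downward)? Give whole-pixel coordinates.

(818, 1693)

Content width = 1403 − 67 − 209 = 1127 px; content height = 2594 − 349 − 229 = 2016 px.
Bottom-right is two-thirds across and two-thirds down within the live area.
x = 67 + 2 × 1127/3 = 67 + 751.33 ≈ 818
y = 349 + 2 × 2016/3 = 349 + 1344.00 ≈ 1693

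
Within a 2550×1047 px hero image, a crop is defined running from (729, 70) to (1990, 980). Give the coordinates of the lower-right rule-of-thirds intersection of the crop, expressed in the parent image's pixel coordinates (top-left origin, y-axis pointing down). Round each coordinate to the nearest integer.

(1570, 677)

Crop width = 1990 − 729 = 1261 px; one third is 420.33 px.
Crop height = 980 − 70 = 910 px; one third is 303.33 px.
The lower-right point is two-thirds across and two-thirds down within the crop:
x = 729 + 2 × 420.33 ≈ 1570; y = 70 + 2 × 303.33 ≈ 677.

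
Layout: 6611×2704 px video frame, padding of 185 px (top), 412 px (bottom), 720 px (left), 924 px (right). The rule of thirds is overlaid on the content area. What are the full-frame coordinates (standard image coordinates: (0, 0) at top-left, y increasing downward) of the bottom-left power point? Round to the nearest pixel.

Content width = 6611 − 720 − 924 = 4967 px; content height = 2704 − 185 − 412 = 2107 px.
Bottom-left is one-third across and two-thirds down within the content area.
x = 720 + 1 × 4967/3 = 720 + 1655.67 ≈ 2376
y = 185 + 2 × 2107/3 = 185 + 1404.67 ≈ 1590

(2376, 1590)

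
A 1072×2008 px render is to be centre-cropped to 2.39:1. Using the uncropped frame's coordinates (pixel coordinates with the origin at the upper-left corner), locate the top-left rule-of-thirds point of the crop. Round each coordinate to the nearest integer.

x = 357 px, y = 929 px

1072/2008 < 2.39/1, so the 2.39:1 crop keeps the full width 1072 and trims height to 1072 × 1/2.39 = 448.54 px.
Top offset = (2008 − 448.54)/2 = 779.73 px; left offset = 0.
Top-left is one-third across and one-third down within the crop:
x = 0.00 + 1 × 1072.00/3 ≈ 357; y = 779.73 + 1 × 448.54/3 ≈ 929.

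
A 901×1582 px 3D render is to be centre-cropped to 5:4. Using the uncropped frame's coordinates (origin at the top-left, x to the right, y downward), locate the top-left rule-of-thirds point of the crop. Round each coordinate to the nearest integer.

901/1582 < 5/4, so the 5:4 crop keeps the full width 901 and trims height to 901 × 4/5 = 720.80 px.
Top offset = (1582 − 720.80)/2 = 430.60 px; left offset = 0.
Top-left is one-third across and one-third down within the crop:
x = 0.00 + 1 × 901.00/3 ≈ 300; y = 430.60 + 1 × 720.80/3 ≈ 671.

(300, 671)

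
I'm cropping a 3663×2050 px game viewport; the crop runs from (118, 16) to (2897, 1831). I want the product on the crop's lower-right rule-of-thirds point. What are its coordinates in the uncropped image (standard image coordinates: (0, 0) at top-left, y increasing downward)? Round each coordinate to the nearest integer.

Crop width = 2897 − 118 = 2779 px; one third is 926.33 px.
Crop height = 1831 − 16 = 1815 px; one third is 605.00 px.
The lower-right point is two-thirds across and two-thirds down within the crop:
x = 118 + 2 × 926.33 ≈ 1971; y = 16 + 2 × 605.00 ≈ 1226.

(1971, 1226)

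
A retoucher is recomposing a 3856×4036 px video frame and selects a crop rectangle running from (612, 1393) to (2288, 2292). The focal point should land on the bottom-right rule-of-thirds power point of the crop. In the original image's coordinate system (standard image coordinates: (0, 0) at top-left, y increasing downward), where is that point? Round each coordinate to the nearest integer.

(1729, 1992)

Crop width = 2288 − 612 = 1676 px; one third is 558.67 px.
Crop height = 2292 − 1393 = 899 px; one third is 299.67 px.
The bottom-right point is two-thirds across and two-thirds down within the crop:
x = 612 + 2 × 558.67 ≈ 1729; y = 1393 + 2 × 299.67 ≈ 1992.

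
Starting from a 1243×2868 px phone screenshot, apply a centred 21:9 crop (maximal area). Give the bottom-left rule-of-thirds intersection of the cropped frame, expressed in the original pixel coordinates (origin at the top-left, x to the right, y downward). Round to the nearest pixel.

(414, 1523)

1243/2868 < 21/9, so the 21:9 crop keeps the full width 1243 and trims height to 1243 × 9/21 = 532.71 px.
Top offset = (2868 − 532.71)/2 = 1167.64 px; left offset = 0.
Bottom-left is one-third across and two-thirds down within the crop:
x = 0.00 + 1 × 1243.00/3 ≈ 414; y = 1167.64 + 2 × 532.71/3 ≈ 1523.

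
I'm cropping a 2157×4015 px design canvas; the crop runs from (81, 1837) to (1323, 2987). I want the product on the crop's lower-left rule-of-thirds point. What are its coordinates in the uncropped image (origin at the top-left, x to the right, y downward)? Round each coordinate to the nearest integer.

x = 495 px, y = 2604 px

Crop width = 1323 − 81 = 1242 px; one third is 414.00 px.
Crop height = 2987 − 1837 = 1150 px; one third is 383.33 px.
The lower-left point is one-third across and two-thirds down within the crop:
x = 81 + 1 × 414.00 ≈ 495; y = 1837 + 2 × 383.33 ≈ 2604.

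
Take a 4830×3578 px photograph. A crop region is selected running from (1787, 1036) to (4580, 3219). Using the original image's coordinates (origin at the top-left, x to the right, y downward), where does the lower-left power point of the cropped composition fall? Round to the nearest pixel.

Crop width = 4580 − 1787 = 2793 px; one third is 931.00 px.
Crop height = 3219 − 1036 = 2183 px; one third is 727.67 px.
The lower-left point is one-third across and two-thirds down within the crop:
x = 1787 + 1 × 931.00 ≈ 2718; y = 1036 + 2 × 727.67 ≈ 2491.

x = 2718 px, y = 2491 px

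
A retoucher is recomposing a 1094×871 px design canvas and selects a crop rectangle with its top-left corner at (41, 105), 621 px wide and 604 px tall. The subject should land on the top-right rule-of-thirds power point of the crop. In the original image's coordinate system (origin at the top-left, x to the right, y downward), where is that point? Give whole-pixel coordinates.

x = 455 px, y = 306 px

One third of the crop width 621 is 207.00 px.
One third of the crop height 604 is 201.33 px.
The top-right point is two-thirds across and one-third down within the crop:
x = 41 + 2 × 207.00 ≈ 455; y = 105 + 1 × 201.33 ≈ 306.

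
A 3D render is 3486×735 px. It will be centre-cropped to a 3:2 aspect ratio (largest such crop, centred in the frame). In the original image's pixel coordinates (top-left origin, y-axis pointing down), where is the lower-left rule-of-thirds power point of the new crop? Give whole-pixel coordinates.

(1559, 490)

3486/735 > 3/2, so the 3:2 crop keeps the full height 735 and trims width to 735 × 3/2 = 1102.50 px.
Left offset = (3486 − 1102.50)/2 = 1191.75 px; top offset = 0.
Lower-left is one-third across and two-thirds down within the crop:
x = 1191.75 + 1 × 1102.50/3 ≈ 1559; y = 0.00 + 2 × 735.00/3 ≈ 490.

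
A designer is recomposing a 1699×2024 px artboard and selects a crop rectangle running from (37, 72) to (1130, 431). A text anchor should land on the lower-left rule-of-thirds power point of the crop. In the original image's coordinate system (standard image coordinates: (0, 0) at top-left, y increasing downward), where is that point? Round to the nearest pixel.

Crop width = 1130 − 37 = 1093 px; one third is 364.33 px.
Crop height = 431 − 72 = 359 px; one third is 119.67 px.
The lower-left point is one-third across and two-thirds down within the crop:
x = 37 + 1 × 364.33 ≈ 401; y = 72 + 2 × 119.67 ≈ 311.

x = 401 px, y = 311 px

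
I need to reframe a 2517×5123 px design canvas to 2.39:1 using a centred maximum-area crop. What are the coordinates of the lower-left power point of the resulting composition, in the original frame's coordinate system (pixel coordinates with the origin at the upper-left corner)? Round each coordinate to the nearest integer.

(839, 2737)

2517/5123 < 2.39/1, so the 2.39:1 crop keeps the full width 2517 and trims height to 2517 × 1/2.39 = 1053.14 px.
Top offset = (5123 − 1053.14)/2 = 2034.93 px; left offset = 0.
Lower-left is one-third across and two-thirds down within the crop:
x = 0.00 + 1 × 2517.00/3 ≈ 839; y = 2034.93 + 2 × 1053.14/3 ≈ 2737.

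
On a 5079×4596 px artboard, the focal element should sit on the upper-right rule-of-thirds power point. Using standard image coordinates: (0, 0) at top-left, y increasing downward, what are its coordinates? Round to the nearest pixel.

x = 3386 px, y = 1532 px

The upper-right point sits two-thirds of the way across and one-third of the way down.
x = 2 × 5079/3 ≈ 3386; y = 1 × 4596/3 ≈ 1532.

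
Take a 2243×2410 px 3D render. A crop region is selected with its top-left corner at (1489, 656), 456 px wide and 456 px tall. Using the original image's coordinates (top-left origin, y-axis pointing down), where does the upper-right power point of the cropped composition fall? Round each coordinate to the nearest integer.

One third of the crop width 456 is 152.00 px.
One third of the crop height 456 is 152.00 px.
The upper-right point is two-thirds across and one-third down within the crop:
x = 1489 + 2 × 152.00 ≈ 1793; y = 656 + 1 × 152.00 ≈ 808.

(1793, 808)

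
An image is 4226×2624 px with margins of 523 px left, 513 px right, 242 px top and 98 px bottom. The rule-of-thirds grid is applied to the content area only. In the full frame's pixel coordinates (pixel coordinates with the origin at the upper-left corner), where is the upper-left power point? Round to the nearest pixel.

Content width = 4226 − 523 − 513 = 3190 px; content height = 2624 − 242 − 98 = 2284 px.
Upper-left is one-third across and one-third down within the content area.
x = 523 + 1 × 3190/3 = 523 + 1063.33 ≈ 1586
y = 242 + 1 × 2284/3 = 242 + 761.33 ≈ 1003

x = 1586 px, y = 1003 px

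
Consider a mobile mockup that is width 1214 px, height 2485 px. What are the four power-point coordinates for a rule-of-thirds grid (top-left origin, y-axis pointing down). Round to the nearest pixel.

One third of 1214 is 404.67; one third of 2485 is 828.33.
Vertical third lines at x = 405 and x = 809; horizontal third lines at y = 828 and y = 1657.

(405, 828), (809, 828), (405, 1657), (809, 1657)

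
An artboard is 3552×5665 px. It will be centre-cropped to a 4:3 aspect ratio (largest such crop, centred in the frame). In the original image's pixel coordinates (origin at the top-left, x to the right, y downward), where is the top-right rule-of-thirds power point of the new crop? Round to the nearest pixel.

x = 2368 px, y = 2389 px

3552/5665 < 4/3, so the 4:3 crop keeps the full width 3552 and trims height to 3552 × 3/4 = 2664.00 px.
Top offset = (5665 − 2664.00)/2 = 1500.50 px; left offset = 0.
Top-right is two-thirds across and one-third down within the crop:
x = 0.00 + 2 × 3552.00/3 ≈ 2368; y = 1500.50 + 1 × 2664.00/3 ≈ 2389.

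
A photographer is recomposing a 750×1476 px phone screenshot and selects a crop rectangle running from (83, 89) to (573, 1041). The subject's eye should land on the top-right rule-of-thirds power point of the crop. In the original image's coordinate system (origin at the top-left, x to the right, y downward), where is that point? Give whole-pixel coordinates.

x = 410 px, y = 406 px

Crop width = 573 − 83 = 490 px; one third is 163.33 px.
Crop height = 1041 − 89 = 952 px; one third is 317.33 px.
The top-right point is two-thirds across and one-third down within the crop:
x = 83 + 2 × 163.33 ≈ 410; y = 89 + 1 × 317.33 ≈ 406.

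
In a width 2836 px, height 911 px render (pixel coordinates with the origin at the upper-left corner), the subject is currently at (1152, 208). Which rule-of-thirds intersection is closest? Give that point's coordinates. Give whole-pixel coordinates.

Third lines: x ∈ {945, 1891}, y ∈ {304, 607}.
1152 is closer to x = 945; 208 is closer to y = 304.
So the nearest intersection is the upper-left power point.

x = 945 px, y = 304 px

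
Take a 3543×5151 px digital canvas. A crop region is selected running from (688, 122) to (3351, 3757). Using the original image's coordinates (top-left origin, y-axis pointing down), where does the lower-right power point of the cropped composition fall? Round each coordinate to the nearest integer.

(2463, 2545)

Crop width = 3351 − 688 = 2663 px; one third is 887.67 px.
Crop height = 3757 − 122 = 3635 px; one third is 1211.67 px.
The lower-right point is two-thirds across and two-thirds down within the crop:
x = 688 + 2 × 887.67 ≈ 2463; y = 122 + 2 × 1211.67 ≈ 2545.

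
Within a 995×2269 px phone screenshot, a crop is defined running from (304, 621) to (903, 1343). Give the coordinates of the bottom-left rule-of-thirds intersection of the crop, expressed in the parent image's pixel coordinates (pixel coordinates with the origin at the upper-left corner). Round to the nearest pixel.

Crop width = 903 − 304 = 599 px; one third is 199.67 px.
Crop height = 1343 − 621 = 722 px; one third is 240.67 px.
The bottom-left point is one-third across and two-thirds down within the crop:
x = 304 + 1 × 199.67 ≈ 504; y = 621 + 2 × 240.67 ≈ 1102.

x = 504 px, y = 1102 px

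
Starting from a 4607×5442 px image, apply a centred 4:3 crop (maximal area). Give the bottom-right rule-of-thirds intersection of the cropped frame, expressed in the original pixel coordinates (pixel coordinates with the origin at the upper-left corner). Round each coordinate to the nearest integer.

4607/5442 < 4/3, so the 4:3 crop keeps the full width 4607 and trims height to 4607 × 3/4 = 3455.25 px.
Top offset = (5442 − 3455.25)/2 = 993.38 px; left offset = 0.
Bottom-right is two-thirds across and two-thirds down within the crop:
x = 0.00 + 2 × 4607.00/3 ≈ 3071; y = 993.38 + 2 × 3455.25/3 ≈ 3297.

(3071, 3297)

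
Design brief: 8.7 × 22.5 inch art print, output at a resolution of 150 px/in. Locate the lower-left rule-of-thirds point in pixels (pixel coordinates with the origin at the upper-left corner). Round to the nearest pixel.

x = 435 px, y = 2250 px

In pixels the canvas is 8.7 × 150 = 1305 wide and 22.5 × 150 = 3375 tall.
The lower-left point is one-third across and two-thirds down:
x = 1 × 1305/3 ≈ 435; y = 2 × 3375/3 ≈ 2250.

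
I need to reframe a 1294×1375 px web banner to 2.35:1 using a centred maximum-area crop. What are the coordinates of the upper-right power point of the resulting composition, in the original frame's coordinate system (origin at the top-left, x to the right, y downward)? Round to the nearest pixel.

(863, 596)

1294/1375 < 2.35/1, so the 2.35:1 crop keeps the full width 1294 and trims height to 1294 × 1/2.35 = 550.64 px.
Top offset = (1375 − 550.64)/2 = 412.18 px; left offset = 0.
Upper-right is two-thirds across and one-third down within the crop:
x = 0.00 + 2 × 1294.00/3 ≈ 863; y = 412.18 + 1 × 550.64/3 ≈ 596.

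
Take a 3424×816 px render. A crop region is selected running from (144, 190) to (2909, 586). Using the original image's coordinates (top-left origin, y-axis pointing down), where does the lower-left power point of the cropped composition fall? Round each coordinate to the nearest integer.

Crop width = 2909 − 144 = 2765 px; one third is 921.67 px.
Crop height = 586 − 190 = 396 px; one third is 132.00 px.
The lower-left point is one-third across and two-thirds down within the crop:
x = 144 + 1 × 921.67 ≈ 1066; y = 190 + 2 × 132.00 ≈ 454.

x = 1066 px, y = 454 px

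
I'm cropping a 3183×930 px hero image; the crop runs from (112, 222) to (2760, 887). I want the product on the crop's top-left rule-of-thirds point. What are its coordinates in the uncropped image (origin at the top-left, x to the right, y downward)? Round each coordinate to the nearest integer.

x = 995 px, y = 444 px

Crop width = 2760 − 112 = 2648 px; one third is 882.67 px.
Crop height = 887 − 222 = 665 px; one third is 221.67 px.
The top-left point is one-third across and one-third down within the crop:
x = 112 + 1 × 882.67 ≈ 995; y = 222 + 1 × 221.67 ≈ 444.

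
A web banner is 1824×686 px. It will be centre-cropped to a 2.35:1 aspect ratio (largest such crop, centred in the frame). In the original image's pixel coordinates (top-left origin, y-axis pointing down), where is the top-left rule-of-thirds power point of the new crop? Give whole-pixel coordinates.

x = 643 px, y = 229 px

1824/686 > 2.35/1, so the 2.35:1 crop keeps the full height 686 and trims width to 686 × 2.35/1 = 1612.10 px.
Left offset = (1824 − 1612.10)/2 = 105.95 px; top offset = 0.
Top-left is one-third across and one-third down within the crop:
x = 105.95 + 1 × 1612.10/3 ≈ 643; y = 0.00 + 1 × 686.00/3 ≈ 229.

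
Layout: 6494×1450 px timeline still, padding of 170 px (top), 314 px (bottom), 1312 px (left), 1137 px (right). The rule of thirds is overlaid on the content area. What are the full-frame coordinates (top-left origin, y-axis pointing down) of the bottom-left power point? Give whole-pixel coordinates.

x = 2660 px, y = 814 px

Content width = 6494 − 1312 − 1137 = 4045 px; content height = 1450 − 170 − 314 = 966 px.
Bottom-left is one-third across and two-thirds down within the content area.
x = 1312 + 1 × 4045/3 = 1312 + 1348.33 ≈ 2660
y = 170 + 2 × 966/3 = 170 + 644.00 ≈ 814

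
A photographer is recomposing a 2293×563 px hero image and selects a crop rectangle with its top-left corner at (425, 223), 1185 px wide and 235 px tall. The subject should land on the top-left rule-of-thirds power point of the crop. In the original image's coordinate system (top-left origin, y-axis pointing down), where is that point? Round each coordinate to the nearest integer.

(820, 301)

One third of the crop width 1185 is 395.00 px.
One third of the crop height 235 is 78.33 px.
The top-left point is one-third across and one-third down within the crop:
x = 425 + 1 × 395.00 ≈ 820; y = 223 + 1 × 78.33 ≈ 301.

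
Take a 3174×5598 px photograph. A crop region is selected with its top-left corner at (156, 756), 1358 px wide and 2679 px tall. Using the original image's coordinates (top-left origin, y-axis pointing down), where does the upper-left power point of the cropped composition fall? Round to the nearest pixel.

(609, 1649)

One third of the crop width 1358 is 452.67 px.
One third of the crop height 2679 is 893.00 px.
The upper-left point is one-third across and one-third down within the crop:
x = 156 + 1 × 452.67 ≈ 609; y = 756 + 1 × 893.00 ≈ 1649.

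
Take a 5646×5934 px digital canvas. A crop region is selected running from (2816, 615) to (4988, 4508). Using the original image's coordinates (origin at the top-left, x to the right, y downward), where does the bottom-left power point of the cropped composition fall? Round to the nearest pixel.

(3540, 3210)

Crop width = 4988 − 2816 = 2172 px; one third is 724.00 px.
Crop height = 4508 − 615 = 3893 px; one third is 1297.67 px.
The bottom-left point is one-third across and two-thirds down within the crop:
x = 2816 + 1 × 724.00 ≈ 3540; y = 615 + 2 × 1297.67 ≈ 3210.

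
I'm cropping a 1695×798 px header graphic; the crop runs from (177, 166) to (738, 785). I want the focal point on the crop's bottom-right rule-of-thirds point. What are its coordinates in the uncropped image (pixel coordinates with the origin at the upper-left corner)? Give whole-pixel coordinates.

Crop width = 738 − 177 = 561 px; one third is 187.00 px.
Crop height = 785 − 166 = 619 px; one third is 206.33 px.
The bottom-right point is two-thirds across and two-thirds down within the crop:
x = 177 + 2 × 187.00 ≈ 551; y = 166 + 2 × 206.33 ≈ 579.

(551, 579)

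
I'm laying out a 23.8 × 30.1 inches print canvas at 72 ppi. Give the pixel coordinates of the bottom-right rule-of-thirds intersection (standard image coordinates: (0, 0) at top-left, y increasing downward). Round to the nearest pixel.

In pixels the canvas is 23.8 × 72 = 1713.6 wide and 30.1 × 72 = 2167.2 tall.
The bottom-right point is two-thirds across and two-thirds down:
x = 2 × 1713.6/3 ≈ 1142; y = 2 × 2167.2/3 ≈ 1445.

(1142, 1445)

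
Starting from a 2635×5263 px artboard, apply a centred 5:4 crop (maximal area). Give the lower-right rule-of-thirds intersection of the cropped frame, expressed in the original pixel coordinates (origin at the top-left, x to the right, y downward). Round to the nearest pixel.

(1757, 2983)

2635/5263 < 5/4, so the 5:4 crop keeps the full width 2635 and trims height to 2635 × 4/5 = 2108.00 px.
Top offset = (5263 − 2108.00)/2 = 1577.50 px; left offset = 0.
Lower-right is two-thirds across and two-thirds down within the crop:
x = 0.00 + 2 × 2635.00/3 ≈ 1757; y = 1577.50 + 2 × 2108.00/3 ≈ 2983.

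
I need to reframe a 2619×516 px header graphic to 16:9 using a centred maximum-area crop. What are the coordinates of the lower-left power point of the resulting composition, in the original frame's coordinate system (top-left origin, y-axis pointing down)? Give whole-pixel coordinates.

(1157, 344)

2619/516 > 16/9, so the 16:9 crop keeps the full height 516 and trims width to 516 × 16/9 = 917.33 px.
Left offset = (2619 − 917.33)/2 = 850.83 px; top offset = 0.
Lower-left is one-third across and two-thirds down within the crop:
x = 850.83 + 1 × 917.33/3 ≈ 1157; y = 0.00 + 2 × 516.00/3 ≈ 344.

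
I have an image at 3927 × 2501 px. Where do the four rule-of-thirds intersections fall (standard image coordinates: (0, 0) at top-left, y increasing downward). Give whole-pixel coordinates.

One third of 3927 is 1309; one third of 2501 is 833.67.
Vertical third lines at x = 1309 and x = 2618; horizontal third lines at y = 834 and y = 1667.

(1309, 834), (2618, 834), (1309, 1667), (2618, 1667)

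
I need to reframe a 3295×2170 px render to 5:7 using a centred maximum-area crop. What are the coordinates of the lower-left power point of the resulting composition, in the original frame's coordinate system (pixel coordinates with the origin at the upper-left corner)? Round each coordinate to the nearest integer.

3295/2170 > 5/7, so the 5:7 crop keeps the full height 2170 and trims width to 2170 × 5/7 = 1550.00 px.
Left offset = (3295 − 1550.00)/2 = 872.50 px; top offset = 0.
Lower-left is one-third across and two-thirds down within the crop:
x = 872.50 + 1 × 1550.00/3 ≈ 1389; y = 0.00 + 2 × 2170.00/3 ≈ 1447.

(1389, 1447)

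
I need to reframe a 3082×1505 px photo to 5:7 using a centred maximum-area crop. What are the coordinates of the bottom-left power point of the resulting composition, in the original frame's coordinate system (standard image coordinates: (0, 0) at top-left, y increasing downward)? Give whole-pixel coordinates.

x = 1362 px, y = 1003 px

3082/1505 > 5/7, so the 5:7 crop keeps the full height 1505 and trims width to 1505 × 5/7 = 1075.00 px.
Left offset = (3082 − 1075.00)/2 = 1003.50 px; top offset = 0.
Bottom-left is one-third across and two-thirds down within the crop:
x = 1003.50 + 1 × 1075.00/3 ≈ 1362; y = 0.00 + 2 × 1505.00/3 ≈ 1003.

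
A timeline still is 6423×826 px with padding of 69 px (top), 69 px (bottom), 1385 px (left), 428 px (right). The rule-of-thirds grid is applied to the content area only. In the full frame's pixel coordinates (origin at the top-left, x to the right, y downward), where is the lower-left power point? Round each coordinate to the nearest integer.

Content width = 6423 − 1385 − 428 = 4610 px; content height = 826 − 69 − 69 = 688 px.
Lower-left is one-third across and two-thirds down within the content area.
x = 1385 + 1 × 4610/3 = 1385 + 1536.67 ≈ 2922
y = 69 + 2 × 688/3 = 69 + 458.67 ≈ 528

x = 2922 px, y = 528 px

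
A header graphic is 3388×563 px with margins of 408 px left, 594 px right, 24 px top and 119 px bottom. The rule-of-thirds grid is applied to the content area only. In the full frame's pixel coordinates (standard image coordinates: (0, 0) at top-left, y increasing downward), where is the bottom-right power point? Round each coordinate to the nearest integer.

Content width = 3388 − 408 − 594 = 2386 px; content height = 563 − 24 − 119 = 420 px.
Bottom-right is two-thirds across and two-thirds down within the content area.
x = 408 + 2 × 2386/3 = 408 + 1590.67 ≈ 1999
y = 24 + 2 × 420/3 = 24 + 280.00 ≈ 304

(1999, 304)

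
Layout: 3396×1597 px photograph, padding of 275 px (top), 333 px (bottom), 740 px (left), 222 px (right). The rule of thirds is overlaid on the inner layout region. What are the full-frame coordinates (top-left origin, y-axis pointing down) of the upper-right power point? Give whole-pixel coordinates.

Content width = 3396 − 740 − 222 = 2434 px; content height = 1597 − 275 − 333 = 989 px.
Upper-right is two-thirds across and one-third down within the inner layout region.
x = 740 + 2 × 2434/3 = 740 + 1622.67 ≈ 2363
y = 275 + 1 × 989/3 = 275 + 329.67 ≈ 605

(2363, 605)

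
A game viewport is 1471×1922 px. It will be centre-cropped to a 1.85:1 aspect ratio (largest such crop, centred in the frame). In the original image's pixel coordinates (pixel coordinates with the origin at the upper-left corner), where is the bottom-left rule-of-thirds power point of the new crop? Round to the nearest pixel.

(490, 1094)

1471/1922 < 1.85/1, so the 1.85:1 crop keeps the full width 1471 and trims height to 1471 × 1/1.85 = 795.14 px.
Top offset = (1922 − 795.14)/2 = 563.43 px; left offset = 0.
Bottom-left is one-third across and two-thirds down within the crop:
x = 0.00 + 1 × 1471.00/3 ≈ 490; y = 563.43 + 2 × 795.14/3 ≈ 1094.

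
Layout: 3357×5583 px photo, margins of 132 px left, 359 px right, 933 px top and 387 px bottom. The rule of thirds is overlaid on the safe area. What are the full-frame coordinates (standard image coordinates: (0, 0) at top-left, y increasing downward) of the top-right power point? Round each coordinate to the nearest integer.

x = 2043 px, y = 2354 px

Content width = 3357 − 132 − 359 = 2866 px; content height = 5583 − 933 − 387 = 4263 px.
Top-right is two-thirds across and one-third down within the safe area.
x = 132 + 2 × 2866/3 = 132 + 1910.67 ≈ 2043
y = 933 + 1 × 4263/3 = 933 + 1421.00 ≈ 2354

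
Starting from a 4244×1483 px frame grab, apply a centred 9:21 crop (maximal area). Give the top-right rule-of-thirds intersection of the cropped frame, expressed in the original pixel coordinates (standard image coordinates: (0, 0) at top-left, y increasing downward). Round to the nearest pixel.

4244/1483 > 9/21, so the 9:21 crop keeps the full height 1483 and trims width to 1483 × 9/21 = 635.57 px.
Left offset = (4244 − 635.57)/2 = 1804.21 px; top offset = 0.
Top-right is two-thirds across and one-third down within the crop:
x = 1804.21 + 2 × 635.57/3 ≈ 2228; y = 0.00 + 1 × 1483.00/3 ≈ 494.

(2228, 494)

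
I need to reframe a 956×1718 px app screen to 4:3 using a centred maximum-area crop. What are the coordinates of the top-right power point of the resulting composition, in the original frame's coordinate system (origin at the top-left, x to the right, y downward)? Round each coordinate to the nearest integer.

956/1718 < 4/3, so the 4:3 crop keeps the full width 956 and trims height to 956 × 3/4 = 717.00 px.
Top offset = (1718 − 717.00)/2 = 500.50 px; left offset = 0.
Top-right is two-thirds across and one-third down within the crop:
x = 0.00 + 2 × 956.00/3 ≈ 637; y = 500.50 + 1 × 717.00/3 ≈ 740.

x = 637 px, y = 740 px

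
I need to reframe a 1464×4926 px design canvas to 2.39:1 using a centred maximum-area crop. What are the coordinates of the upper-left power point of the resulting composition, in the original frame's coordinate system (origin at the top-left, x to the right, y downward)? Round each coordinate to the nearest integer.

x = 488 px, y = 2361 px

1464/4926 < 2.39/1, so the 2.39:1 crop keeps the full width 1464 and trims height to 1464 × 1/2.39 = 612.55 px.
Top offset = (4926 − 612.55)/2 = 2156.72 px; left offset = 0.
Upper-left is one-third across and one-third down within the crop:
x = 0.00 + 1 × 1464.00/3 ≈ 488; y = 2156.72 + 1 × 612.55/3 ≈ 2361.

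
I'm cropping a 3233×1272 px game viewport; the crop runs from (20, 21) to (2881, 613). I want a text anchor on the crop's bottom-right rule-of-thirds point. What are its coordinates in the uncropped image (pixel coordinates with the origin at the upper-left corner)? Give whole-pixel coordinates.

Crop width = 2881 − 20 = 2861 px; one third is 953.67 px.
Crop height = 613 − 21 = 592 px; one third is 197.33 px.
The bottom-right point is two-thirds across and two-thirds down within the crop:
x = 20 + 2 × 953.67 ≈ 1927; y = 21 + 2 × 197.33 ≈ 416.

x = 1927 px, y = 416 px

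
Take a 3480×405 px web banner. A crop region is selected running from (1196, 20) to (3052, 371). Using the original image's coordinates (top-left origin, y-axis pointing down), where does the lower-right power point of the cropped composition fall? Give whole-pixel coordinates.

x = 2433 px, y = 254 px

Crop width = 3052 − 1196 = 1856 px; one third is 618.67 px.
Crop height = 371 − 20 = 351 px; one third is 117.00 px.
The lower-right point is two-thirds across and two-thirds down within the crop:
x = 1196 + 2 × 618.67 ≈ 2433; y = 20 + 2 × 117.00 ≈ 254.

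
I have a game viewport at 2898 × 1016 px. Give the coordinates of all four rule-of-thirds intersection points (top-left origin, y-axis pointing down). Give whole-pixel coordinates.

One third of 2898 is 966; one third of 1016 is 338.67.
Vertical third lines at x = 966 and x = 1932; horizontal third lines at y = 339 and y = 677.

(966, 339), (1932, 339), (966, 677), (1932, 677)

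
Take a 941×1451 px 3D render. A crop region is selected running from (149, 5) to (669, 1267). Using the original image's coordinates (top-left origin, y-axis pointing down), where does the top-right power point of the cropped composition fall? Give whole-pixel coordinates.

Crop width = 669 − 149 = 520 px; one third is 173.33 px.
Crop height = 1267 − 5 = 1262 px; one third is 420.67 px.
The top-right point is two-thirds across and one-third down within the crop:
x = 149 + 2 × 173.33 ≈ 496; y = 5 + 1 × 420.67 ≈ 426.

x = 496 px, y = 426 px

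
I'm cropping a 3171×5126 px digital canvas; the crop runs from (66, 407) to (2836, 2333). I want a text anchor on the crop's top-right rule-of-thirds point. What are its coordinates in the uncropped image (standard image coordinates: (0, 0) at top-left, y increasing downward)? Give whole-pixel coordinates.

(1913, 1049)

Crop width = 2836 − 66 = 2770 px; one third is 923.33 px.
Crop height = 2333 − 407 = 1926 px; one third is 642.00 px.
The top-right point is two-thirds across and one-third down within the crop:
x = 66 + 2 × 923.33 ≈ 1913; y = 407 + 1 × 642.00 ≈ 1049.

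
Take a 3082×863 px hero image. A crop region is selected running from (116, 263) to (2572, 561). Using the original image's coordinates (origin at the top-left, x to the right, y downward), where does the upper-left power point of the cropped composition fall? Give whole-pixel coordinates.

(935, 362)

Crop width = 2572 − 116 = 2456 px; one third is 818.67 px.
Crop height = 561 − 263 = 298 px; one third is 99.33 px.
The upper-left point is one-third across and one-third down within the crop:
x = 116 + 1 × 818.67 ≈ 935; y = 263 + 1 × 99.33 ≈ 362.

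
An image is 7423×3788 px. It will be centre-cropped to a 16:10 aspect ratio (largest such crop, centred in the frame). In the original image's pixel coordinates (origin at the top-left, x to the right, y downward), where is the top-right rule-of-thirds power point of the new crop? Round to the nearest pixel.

7423/3788 > 16/10, so the 16:10 crop keeps the full height 3788 and trims width to 3788 × 16/10 = 6060.80 px.
Left offset = (7423 − 6060.80)/2 = 681.10 px; top offset = 0.
Top-right is two-thirds across and one-third down within the crop:
x = 681.10 + 2 × 6060.80/3 ≈ 4722; y = 0.00 + 1 × 3788.00/3 ≈ 1263.

(4722, 1263)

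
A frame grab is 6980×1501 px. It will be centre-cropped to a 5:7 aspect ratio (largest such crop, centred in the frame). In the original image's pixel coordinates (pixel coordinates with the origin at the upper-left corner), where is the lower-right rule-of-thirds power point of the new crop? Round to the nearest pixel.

6980/1501 > 5/7, so the 5:7 crop keeps the full height 1501 and trims width to 1501 × 5/7 = 1072.14 px.
Left offset = (6980 − 1072.14)/2 = 2953.93 px; top offset = 0.
Lower-right is two-thirds across and two-thirds down within the crop:
x = 2953.93 + 2 × 1072.14/3 ≈ 3669; y = 0.00 + 2 × 1501.00/3 ≈ 1001.

(3669, 1001)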